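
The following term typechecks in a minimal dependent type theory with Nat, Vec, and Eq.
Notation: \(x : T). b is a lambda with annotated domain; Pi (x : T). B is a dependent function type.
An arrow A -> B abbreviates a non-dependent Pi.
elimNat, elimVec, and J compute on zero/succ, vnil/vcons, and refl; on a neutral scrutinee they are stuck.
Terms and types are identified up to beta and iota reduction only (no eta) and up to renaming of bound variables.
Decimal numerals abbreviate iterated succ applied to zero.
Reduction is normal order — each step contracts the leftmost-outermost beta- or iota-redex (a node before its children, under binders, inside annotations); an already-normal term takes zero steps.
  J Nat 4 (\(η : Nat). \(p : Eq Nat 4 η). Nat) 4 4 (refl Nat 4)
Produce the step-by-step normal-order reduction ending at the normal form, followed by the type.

normal-order reduction sequence:
  J Nat 4 (\(η : Nat). \(p : Eq Nat 4 η). Nat) 4 4 (refl Nat 4)
  ~> 4
inferred type:
  Nat


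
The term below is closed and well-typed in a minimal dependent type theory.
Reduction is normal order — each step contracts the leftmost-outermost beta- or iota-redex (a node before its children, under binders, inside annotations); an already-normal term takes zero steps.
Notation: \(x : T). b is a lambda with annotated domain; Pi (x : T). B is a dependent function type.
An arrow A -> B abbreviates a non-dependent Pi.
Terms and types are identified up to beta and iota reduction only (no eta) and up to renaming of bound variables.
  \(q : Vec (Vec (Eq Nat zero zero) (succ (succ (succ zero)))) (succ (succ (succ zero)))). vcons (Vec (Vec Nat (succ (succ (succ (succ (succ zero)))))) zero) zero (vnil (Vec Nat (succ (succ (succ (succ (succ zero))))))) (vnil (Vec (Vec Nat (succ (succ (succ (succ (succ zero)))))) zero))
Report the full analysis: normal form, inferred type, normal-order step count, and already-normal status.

normal form:
  \(q : Vec (Vec (Eq Nat zero zero) (succ (succ (succ zero)))) (succ (succ (succ zero)))). vcons (Vec (Vec Nat (succ (succ (succ (succ (succ zero)))))) zero) zero (vnil (Vec Nat (succ (succ (succ (succ (succ zero))))))) (vnil (Vec (Vec Nat (succ (succ (succ (succ (succ zero)))))) zero))
inferred type:
  Vec (Vec (Eq Nat zero zero) (succ (succ (succ zero)))) (succ (succ (succ zero))) -> Vec (Vec (Vec Nat (succ (succ (succ (succ (succ zero)))))) zero) (succ zero)
steps to reach normal form (normal order): 0
already normal: yes


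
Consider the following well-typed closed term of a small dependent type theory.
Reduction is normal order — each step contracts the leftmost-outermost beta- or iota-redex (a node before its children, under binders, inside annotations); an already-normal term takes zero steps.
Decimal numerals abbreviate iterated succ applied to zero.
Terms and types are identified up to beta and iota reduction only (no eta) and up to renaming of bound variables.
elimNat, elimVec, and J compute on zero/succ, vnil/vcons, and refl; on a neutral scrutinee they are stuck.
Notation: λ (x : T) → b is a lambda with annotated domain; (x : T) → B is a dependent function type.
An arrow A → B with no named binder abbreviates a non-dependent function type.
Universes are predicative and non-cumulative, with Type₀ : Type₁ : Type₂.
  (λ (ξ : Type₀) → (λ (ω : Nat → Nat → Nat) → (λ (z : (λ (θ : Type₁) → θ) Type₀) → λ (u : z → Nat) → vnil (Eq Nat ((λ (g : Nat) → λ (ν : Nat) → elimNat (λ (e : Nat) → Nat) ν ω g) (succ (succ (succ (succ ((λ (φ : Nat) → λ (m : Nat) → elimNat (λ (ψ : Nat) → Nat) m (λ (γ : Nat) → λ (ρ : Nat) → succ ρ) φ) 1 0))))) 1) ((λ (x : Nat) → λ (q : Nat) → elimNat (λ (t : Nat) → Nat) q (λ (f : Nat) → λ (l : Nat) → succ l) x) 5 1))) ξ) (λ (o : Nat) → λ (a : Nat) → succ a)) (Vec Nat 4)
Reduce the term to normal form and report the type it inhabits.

reduced normal form:
  λ (ξ : Vec Nat 4 → Nat) → vnil (Eq Nat 6 6)
type:
  (Vec Nat 4 → Nat) → Vec (Eq Nat 6 6) 0


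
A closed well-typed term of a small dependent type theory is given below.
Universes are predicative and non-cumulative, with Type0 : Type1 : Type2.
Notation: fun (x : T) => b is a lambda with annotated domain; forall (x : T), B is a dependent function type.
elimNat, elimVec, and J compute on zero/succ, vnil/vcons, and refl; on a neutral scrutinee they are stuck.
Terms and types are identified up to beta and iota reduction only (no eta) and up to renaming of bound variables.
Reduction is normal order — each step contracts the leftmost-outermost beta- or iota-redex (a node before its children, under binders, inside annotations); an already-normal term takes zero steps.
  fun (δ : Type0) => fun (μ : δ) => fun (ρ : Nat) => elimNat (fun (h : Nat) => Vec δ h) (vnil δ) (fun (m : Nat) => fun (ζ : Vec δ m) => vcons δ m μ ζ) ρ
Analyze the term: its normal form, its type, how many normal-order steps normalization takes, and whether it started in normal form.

reduced normal form:
  fun (δ : Type0) => fun (μ : δ) => fun (ρ : Nat) => elimNat (fun (h : Nat) => Vec δ h) (vnil δ) (fun (m : Nat) => fun (ζ : Vec δ m) => vcons δ m μ ζ) ρ
the term's type:
  forall (δ : Type0), forall (μ : δ), forall (ρ : Nat), Vec δ ρ
steps to reach normal form (normal order): 0
already normal: yes


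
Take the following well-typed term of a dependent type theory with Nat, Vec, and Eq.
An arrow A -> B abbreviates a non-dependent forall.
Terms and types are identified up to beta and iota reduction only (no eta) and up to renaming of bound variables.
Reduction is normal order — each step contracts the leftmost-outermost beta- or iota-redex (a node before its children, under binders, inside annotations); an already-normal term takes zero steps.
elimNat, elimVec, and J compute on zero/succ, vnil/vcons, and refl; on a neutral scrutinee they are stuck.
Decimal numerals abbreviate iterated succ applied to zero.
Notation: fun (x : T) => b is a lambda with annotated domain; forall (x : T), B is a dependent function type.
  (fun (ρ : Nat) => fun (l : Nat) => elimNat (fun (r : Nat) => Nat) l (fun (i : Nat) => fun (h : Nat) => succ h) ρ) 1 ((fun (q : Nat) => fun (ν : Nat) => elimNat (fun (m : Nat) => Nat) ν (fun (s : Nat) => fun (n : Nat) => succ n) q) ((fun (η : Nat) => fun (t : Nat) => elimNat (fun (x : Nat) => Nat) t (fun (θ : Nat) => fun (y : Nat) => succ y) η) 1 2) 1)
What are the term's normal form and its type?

normal form:
  5
inferred type:
  Nat


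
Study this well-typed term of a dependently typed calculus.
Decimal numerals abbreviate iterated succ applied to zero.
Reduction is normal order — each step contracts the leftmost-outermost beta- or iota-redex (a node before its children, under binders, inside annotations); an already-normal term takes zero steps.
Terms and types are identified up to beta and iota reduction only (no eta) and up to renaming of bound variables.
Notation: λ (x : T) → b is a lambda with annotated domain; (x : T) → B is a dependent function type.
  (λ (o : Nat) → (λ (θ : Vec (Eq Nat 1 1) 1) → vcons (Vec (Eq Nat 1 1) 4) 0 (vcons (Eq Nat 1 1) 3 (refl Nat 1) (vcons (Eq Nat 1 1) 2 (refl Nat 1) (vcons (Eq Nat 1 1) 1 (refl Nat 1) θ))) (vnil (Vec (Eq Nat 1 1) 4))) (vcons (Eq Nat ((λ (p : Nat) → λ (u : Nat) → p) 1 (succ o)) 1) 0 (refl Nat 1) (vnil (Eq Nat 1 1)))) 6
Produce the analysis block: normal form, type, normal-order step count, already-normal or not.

reduced normal form:
  vcons (Vec (Eq Nat 1 1) 4) 0 (vcons (Eq Nat 1 1) 3 (refl Nat 1) (vcons (Eq Nat 1 1) 2 (refl Nat 1) (vcons (Eq Nat 1 1) 1 (refl Nat 1) (vcons (Eq Nat 1 1) 0 (refl Nat 1) (vnil (Eq Nat 1 1)))))) (vnil (Vec (Eq Nat 1 1) 4))
type:
  Vec (Vec (Eq Nat 1 1) 4) 1
steps to reach normal form (normal order): 4
term was already normal: no
first redex: a beta-redex


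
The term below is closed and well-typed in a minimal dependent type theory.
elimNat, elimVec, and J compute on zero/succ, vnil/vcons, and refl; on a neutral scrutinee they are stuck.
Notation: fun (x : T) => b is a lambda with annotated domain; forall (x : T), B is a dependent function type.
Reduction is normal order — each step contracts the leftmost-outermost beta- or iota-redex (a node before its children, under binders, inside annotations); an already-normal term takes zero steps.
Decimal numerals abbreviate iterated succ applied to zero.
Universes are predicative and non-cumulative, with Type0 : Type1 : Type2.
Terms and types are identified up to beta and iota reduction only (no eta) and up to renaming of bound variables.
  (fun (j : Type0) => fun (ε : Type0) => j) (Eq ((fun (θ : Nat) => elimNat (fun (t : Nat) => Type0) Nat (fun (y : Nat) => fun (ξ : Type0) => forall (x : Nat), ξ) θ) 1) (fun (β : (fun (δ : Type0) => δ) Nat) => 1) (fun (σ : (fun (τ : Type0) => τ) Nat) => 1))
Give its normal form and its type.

reduced normal form:
  fun (j : Type0) => Eq (forall (ε : Nat), Nat) (fun (θ : Nat) => 1) (fun (t : Nat) => 1)
type:
  forall (j : Type0), Type0
observation: normalization takes exactly 8 steps under the normal-order strategy.


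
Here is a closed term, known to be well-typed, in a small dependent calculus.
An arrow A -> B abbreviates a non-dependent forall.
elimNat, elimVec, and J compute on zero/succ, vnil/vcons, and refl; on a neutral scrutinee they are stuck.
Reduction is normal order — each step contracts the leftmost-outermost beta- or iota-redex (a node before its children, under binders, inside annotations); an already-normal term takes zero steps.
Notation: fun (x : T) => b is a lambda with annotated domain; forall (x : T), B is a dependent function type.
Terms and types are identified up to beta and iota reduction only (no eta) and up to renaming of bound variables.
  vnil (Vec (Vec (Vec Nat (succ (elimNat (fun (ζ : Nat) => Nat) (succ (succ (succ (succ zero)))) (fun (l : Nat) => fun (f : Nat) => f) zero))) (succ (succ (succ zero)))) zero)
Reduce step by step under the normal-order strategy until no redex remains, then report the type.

reduction (normal order):
  vnil (Vec (Vec (Vec Nat (succ (elimNat (fun (ζ : Nat) => Nat) (succ (succ (succ (succ zero)))) (fun (l : Nat) => fun (f : Nat) => f) zero))) (succ (succ (succ zero)))) zero)
  ~> vnil (Vec (Vec (Vec Nat (succ (succ (succ (succ (succ zero)))))) (succ (succ (succ zero)))) zero)
the term's type:
  Vec (Vec (Vec (Vec Nat (succ (succ (succ (succ (succ zero)))))) (succ (succ (succ zero)))) zero) zero


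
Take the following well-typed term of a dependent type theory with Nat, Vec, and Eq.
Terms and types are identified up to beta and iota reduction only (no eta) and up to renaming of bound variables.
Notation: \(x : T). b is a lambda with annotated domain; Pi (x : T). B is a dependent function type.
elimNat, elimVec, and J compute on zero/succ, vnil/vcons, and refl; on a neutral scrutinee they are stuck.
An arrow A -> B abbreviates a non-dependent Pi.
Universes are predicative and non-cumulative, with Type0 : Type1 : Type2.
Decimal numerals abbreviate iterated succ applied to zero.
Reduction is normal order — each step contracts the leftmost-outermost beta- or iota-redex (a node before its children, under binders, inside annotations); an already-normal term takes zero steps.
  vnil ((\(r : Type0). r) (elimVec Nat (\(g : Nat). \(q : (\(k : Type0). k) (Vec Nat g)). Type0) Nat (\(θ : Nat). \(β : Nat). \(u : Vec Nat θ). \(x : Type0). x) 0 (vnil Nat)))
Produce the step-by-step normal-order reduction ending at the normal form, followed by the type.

normal-order reduction sequence:
  vnil ((\(r : Type0). r) (elimVec Nat (\(g : Nat). \(q : (\(k : Type0). k) (Vec Nat g)). Type0) Nat (\(θ : Nat). \(β : Nat). \(u : Vec Nat θ). \(x : Type0). x) 0 (vnil Nat)))
  ~> vnil (elimVec Nat (\(r : Nat). \(g : (\(q : Type0). q) (Vec Nat r)). Type0) Nat (\(k : Nat). \(θ : Nat). \(β : Vec Nat k). \(u : Type0). u) 0 (vnil Nat))
  ~> vnil Nat
the term's type:
  Vec Nat 0


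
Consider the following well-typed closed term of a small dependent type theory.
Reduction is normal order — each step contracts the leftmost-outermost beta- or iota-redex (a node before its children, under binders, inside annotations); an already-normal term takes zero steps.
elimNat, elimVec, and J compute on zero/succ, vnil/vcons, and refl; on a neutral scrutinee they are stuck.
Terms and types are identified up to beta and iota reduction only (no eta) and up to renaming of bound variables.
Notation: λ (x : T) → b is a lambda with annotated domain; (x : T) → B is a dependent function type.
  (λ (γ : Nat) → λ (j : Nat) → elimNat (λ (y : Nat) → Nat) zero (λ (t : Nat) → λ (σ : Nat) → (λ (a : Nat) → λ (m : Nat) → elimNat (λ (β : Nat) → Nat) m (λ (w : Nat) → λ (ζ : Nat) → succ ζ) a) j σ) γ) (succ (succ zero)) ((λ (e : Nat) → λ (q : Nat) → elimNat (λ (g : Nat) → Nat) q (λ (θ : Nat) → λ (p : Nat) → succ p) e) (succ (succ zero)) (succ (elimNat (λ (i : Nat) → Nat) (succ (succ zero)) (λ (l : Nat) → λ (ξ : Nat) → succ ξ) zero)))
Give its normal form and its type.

normal form:
  succ (succ (succ (succ (succ (succ (succ (succ (succ (succ zero)))))))))
the term's type:
  Nat
observation: the first redex contracted is a beta-redex; the normal form is reached in 65 normal-order steps.


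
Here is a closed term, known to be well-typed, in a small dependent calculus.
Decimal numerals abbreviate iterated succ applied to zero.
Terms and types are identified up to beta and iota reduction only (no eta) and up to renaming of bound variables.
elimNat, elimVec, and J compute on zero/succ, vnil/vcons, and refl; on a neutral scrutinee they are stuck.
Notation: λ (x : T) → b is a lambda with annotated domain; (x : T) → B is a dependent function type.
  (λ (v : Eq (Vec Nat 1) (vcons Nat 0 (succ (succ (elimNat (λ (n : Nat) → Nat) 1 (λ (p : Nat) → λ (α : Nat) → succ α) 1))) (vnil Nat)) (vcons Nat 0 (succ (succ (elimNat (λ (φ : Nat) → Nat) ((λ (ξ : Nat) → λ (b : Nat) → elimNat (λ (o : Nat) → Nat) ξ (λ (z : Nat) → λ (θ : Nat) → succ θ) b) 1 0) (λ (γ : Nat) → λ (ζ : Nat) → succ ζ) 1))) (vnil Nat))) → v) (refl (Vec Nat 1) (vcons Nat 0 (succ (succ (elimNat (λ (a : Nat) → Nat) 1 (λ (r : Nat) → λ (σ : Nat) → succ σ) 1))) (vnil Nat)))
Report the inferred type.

inferred type:
  Eq (Vec Nat 1) (vcons Nat 0 4 (vnil Nat)) (vcons Nat 0 4 (vnil Nat))


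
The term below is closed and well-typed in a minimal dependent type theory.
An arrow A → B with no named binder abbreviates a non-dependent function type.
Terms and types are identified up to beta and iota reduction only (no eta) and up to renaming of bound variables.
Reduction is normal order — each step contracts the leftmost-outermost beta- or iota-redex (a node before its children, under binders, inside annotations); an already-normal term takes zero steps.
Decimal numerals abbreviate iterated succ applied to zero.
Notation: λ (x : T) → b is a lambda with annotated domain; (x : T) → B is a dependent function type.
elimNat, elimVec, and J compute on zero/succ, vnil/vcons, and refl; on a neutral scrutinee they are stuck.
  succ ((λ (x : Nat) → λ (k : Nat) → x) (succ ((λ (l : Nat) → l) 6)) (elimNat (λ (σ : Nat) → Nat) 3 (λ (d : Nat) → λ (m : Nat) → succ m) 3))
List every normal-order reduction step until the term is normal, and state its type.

normal-order reduction:
  succ ((λ (x : Nat) → λ (k : Nat) → x) (succ ((λ (l : Nat) → l) 6)) (elimNat (λ (σ : Nat) → Nat) 3 (λ (d : Nat) → λ (m : Nat) → succ m) 3))
  ~> succ ((λ (x : Nat) → succ ((λ (k : Nat) → k) 6)) (elimNat (λ (l : Nat) → Nat) 3 (λ (σ : Nat) → λ (d : Nat) → succ d) 3))
  ~> succ (succ ((λ (x : Nat) → x) 6))
  ~> 8
the term's type:
  Nat


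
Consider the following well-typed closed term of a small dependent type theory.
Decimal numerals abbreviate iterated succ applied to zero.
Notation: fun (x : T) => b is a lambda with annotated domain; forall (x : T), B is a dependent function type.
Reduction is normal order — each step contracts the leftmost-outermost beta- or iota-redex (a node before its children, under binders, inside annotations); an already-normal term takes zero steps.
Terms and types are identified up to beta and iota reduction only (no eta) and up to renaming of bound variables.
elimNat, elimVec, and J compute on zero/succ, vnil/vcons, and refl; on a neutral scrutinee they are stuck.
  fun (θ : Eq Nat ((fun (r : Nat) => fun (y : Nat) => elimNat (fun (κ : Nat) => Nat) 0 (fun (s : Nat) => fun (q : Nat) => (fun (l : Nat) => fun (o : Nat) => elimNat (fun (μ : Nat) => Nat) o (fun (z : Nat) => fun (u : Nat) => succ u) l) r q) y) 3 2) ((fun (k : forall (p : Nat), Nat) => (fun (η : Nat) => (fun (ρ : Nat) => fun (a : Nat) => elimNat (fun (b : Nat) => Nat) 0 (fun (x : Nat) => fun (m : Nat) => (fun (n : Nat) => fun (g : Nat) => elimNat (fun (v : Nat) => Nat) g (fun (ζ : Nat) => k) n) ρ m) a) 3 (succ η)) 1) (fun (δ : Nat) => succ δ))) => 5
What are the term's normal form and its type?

normal form:
  fun (θ : Eq Nat 6 6) => 5
inferred type:
  forall (θ : Eq Nat 6 6), Nat


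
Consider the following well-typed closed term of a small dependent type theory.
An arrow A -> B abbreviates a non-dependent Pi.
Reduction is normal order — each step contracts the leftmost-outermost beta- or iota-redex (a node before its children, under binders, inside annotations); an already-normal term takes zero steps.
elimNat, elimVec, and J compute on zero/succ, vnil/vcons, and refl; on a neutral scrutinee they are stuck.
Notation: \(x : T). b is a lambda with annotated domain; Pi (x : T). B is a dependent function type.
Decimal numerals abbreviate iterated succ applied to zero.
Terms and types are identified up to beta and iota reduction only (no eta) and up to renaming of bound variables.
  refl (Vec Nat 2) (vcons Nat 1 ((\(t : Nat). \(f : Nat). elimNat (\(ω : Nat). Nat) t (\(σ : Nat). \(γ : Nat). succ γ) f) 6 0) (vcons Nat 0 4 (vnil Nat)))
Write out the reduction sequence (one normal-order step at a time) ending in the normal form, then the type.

normal-order reduction:
  refl (Vec Nat 2) (vcons Nat 1 ((\(t : Nat). \(f : Nat). elimNat (\(ω : Nat). Nat) t (\(σ : Nat). \(γ : Nat). succ γ) f) 6 0) (vcons Nat 0 4 (vnil Nat)))
  ~> refl (Vec Nat 2) (vcons Nat 1 ((\(t : Nat). elimNat (\(f : Nat). Nat) 6 (\(ω : Nat). \(σ : Nat). succ σ) t) 0) (vcons Nat 0 4 (vnil Nat)))
  ~> refl (Vec Nat 2) (vcons Nat 1 (elimNat (\(t : Nat). Nat) 6 (\(f : Nat). \(ω : Nat). succ ω) 0) (vcons Nat 0 4 (vnil Nat)))
  ~> refl (Vec Nat 2) (vcons Nat 1 6 (vcons Nat 0 4 (vnil Nat)))
the term's type:
  Eq (Vec Nat 2) (vcons Nat 1 6 (vcons Nat 0 4 (vnil Nat))) (vcons Nat 1 6 (vcons Nat 0 4 (vnil Nat)))


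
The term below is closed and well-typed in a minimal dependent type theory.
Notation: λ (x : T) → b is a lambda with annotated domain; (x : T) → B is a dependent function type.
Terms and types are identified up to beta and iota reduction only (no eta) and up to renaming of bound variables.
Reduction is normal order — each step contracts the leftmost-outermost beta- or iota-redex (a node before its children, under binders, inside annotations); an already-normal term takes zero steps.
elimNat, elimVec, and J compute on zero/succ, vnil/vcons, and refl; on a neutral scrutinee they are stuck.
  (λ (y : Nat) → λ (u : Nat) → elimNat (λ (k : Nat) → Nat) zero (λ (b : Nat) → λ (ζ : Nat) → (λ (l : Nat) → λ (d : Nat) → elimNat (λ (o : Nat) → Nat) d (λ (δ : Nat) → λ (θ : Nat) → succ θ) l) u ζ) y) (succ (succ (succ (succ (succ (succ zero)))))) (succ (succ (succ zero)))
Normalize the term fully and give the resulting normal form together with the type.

reduced normal form:
  succ (succ (succ (succ (succ (succ (succ (succ (succ (succ (succ (succ (succ (succ (succ (succ (succ (succ zero)))))))))))))))))
inferred type:
  Nat
observation: the term reaches its normal form after 93 normal-order steps.


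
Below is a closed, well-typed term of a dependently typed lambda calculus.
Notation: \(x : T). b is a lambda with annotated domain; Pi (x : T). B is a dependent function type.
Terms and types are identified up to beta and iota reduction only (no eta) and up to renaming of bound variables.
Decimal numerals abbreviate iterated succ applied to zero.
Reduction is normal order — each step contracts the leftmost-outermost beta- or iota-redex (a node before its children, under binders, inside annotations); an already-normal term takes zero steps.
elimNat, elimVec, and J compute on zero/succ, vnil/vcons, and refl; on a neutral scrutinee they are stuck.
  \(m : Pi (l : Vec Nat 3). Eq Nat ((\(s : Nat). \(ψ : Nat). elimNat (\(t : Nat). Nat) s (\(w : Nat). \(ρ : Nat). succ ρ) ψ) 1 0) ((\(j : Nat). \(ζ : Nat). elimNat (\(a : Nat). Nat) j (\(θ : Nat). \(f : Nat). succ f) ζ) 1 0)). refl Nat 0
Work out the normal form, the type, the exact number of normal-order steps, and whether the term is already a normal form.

reduced normal form:
  \(m : Pi (l : Vec Nat 3). Eq Nat 1 1). refl Nat 0
type:
  Pi (m : Pi (l : Vec Nat 3). Eq Nat 1 1). Eq Nat 0 0
steps to reach normal form (normal order): 6
already normal: no
first redex: a beta-redex


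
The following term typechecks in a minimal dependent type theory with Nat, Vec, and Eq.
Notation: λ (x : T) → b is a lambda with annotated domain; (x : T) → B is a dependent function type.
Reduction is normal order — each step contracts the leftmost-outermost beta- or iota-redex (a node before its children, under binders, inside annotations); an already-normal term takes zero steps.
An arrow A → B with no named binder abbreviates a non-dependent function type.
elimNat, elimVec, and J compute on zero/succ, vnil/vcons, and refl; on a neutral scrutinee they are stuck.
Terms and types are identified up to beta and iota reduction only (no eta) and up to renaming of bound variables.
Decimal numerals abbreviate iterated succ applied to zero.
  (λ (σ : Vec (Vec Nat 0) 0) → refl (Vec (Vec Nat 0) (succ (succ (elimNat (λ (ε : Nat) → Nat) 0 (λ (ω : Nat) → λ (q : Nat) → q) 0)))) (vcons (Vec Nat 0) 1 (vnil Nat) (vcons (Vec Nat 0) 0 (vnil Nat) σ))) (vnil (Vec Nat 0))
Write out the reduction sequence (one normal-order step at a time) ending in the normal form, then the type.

normal-order reduction sequence:
  (λ (σ : Vec (Vec Nat 0) 0) → refl (Vec (Vec Nat 0) (succ (succ (elimNat (λ (ε : Nat) → Nat) 0 (λ (ω : Nat) → λ (q : Nat) → q) 0)))) (vcons (Vec Nat 0) 1 (vnil Nat) (vcons (Vec Nat 0) 0 (vnil Nat) σ))) (vnil (Vec Nat 0))
  ~> refl (Vec (Vec Nat 0) (succ (succ (elimNat (λ (σ : Nat) → Nat) 0 (λ (ε : Nat) → λ (ω : Nat) → ω) 0)))) (vcons (Vec Nat 0) 1 (vnil Nat) (vcons (Vec Nat 0) 0 (vnil Nat) (vnil (Vec Nat 0))))
  ~> refl (Vec (Vec Nat 0) 2) (vcons (Vec Nat 0) 1 (vnil Nat) (vcons (Vec Nat 0) 0 (vnil Nat) (vnil (Vec Nat 0))))
inferred type:
  Eq (Vec (Vec Nat 0) 2) (vcons (Vec Nat 0) 1 (vnil Nat) (vcons (Vec Nat 0) 0 (vnil Nat) (vnil (Vec Nat 0)))) (vcons (Vec Nat 0) 1 (vnil Nat) (vcons (Vec Nat 0) 0 (vnil Nat) (vnil (Vec Nat 0))))


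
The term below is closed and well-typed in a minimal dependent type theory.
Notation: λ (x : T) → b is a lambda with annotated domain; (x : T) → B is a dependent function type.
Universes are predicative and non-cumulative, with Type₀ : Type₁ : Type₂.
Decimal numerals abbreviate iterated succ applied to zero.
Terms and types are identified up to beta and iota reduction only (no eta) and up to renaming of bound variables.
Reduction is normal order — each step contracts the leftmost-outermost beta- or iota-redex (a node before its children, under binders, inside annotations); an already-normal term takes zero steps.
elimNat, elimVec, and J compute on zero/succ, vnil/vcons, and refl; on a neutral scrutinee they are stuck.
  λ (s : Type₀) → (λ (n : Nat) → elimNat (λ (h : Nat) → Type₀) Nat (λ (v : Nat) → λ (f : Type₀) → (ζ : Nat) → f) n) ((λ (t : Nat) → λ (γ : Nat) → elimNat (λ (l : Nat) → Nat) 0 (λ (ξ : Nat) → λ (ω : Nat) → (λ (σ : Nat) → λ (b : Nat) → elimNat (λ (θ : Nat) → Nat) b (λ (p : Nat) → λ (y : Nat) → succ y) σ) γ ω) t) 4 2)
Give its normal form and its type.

normal form:
  λ (s : Type₀) → (n : Nat) → (h : Nat) → (v : Nat) → (f : Nat) → (ζ : Nat) → (t : Nat) → (γ : Nat) → (l : Nat) → Nat
type:
  (s : Type₀) → Type₀


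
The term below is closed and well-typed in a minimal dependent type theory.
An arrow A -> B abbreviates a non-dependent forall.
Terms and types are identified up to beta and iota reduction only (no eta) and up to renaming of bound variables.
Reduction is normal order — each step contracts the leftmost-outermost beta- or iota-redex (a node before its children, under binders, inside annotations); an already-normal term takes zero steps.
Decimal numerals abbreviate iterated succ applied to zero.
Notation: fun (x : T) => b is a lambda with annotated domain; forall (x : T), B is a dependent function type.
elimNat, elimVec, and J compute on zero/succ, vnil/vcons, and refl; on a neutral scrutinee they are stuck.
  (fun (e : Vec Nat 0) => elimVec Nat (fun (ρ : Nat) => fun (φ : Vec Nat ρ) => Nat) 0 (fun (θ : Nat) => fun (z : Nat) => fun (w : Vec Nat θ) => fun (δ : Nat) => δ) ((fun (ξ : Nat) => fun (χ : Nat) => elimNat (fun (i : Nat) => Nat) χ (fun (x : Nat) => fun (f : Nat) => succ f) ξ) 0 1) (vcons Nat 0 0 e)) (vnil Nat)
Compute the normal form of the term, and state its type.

reduced normal form:
  0
the term's type:
  Nat
observation: reduction starts at a beta-redex, and 7 normal-order steps reach the normal form.


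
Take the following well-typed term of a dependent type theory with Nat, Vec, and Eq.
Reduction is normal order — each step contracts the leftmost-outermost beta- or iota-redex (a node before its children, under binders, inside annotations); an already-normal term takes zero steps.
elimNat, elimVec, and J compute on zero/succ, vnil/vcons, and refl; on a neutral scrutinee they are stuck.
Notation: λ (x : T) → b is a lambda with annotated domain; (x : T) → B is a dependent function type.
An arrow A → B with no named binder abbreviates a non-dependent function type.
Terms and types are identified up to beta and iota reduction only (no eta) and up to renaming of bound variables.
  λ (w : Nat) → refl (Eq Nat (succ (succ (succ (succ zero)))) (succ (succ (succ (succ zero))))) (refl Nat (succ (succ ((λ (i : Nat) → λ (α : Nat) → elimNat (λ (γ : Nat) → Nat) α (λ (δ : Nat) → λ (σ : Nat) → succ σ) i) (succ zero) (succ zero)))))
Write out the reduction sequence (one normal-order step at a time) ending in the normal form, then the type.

normal-order reduction sequence:
  λ (w : Nat) → refl (Eq Nat (succ (succ (succ (succ zero)))) (succ (succ (succ (succ zero))))) (refl Nat (succ (succ ((λ (i : Nat) → λ (α : Nat) → elimNat (λ (γ : Nat) → Nat) α (λ (δ : Nat) → λ (σ : Nat) → succ σ) i) (succ zero) (succ zero)))))
  ~> λ (w : Nat) → refl (Eq Nat (succ (succ (succ (succ zero)))) (succ (succ (succ (succ zero))))) (refl Nat (succ (succ ((λ (i : Nat) → elimNat (λ (α : Nat) → Nat) i (λ (γ : Nat) → λ (δ : Nat) → succ δ) (succ zero)) (succ zero)))))
  ~> λ (w : Nat) → refl (Eq Nat (succ (succ (succ (succ zero)))) (succ (succ (succ (succ zero))))) (refl Nat (succ (succ (elimNat (λ (i : Nat) → Nat) (succ zero) (λ (α : Nat) → λ (γ : Nat) → succ γ) (succ zero)))))
  ~> λ (w : Nat) → refl (Eq Nat (succ (succ (succ (succ zero)))) (succ (succ (succ (succ zero))))) (refl Nat (succ (succ ((λ (i : Nat) → λ (α : Nat) → succ α) zero (elimNat (λ (γ : Nat) → Nat) (succ zero) (λ (δ : Nat) → λ (σ : Nat) → succ σ) zero)))))
  ~> λ (w : Nat) → refl (Eq Nat (succ (succ (succ (succ zero)))) (succ (succ (succ (succ zero))))) (refl Nat (succ (succ ((λ (i : Nat) → succ i) (elimNat (λ (α : Nat) → Nat) (succ zero) (λ (γ : Nat) → λ (δ : Nat) → succ δ) zero)))))
  ~> λ (w : Nat) → refl (Eq Nat (succ (succ (succ (succ zero)))) (succ (succ (succ (succ zero))))) (refl Nat (succ (succ (succ (elimNat (λ (i : Nat) → Nat) (succ zero) (λ (α : Nat) → λ (γ : Nat) → succ γ) zero)))))
  ~> λ (w : Nat) → refl (Eq Nat (succ (succ (succ (succ zero)))) (succ (succ (succ (succ zero))))) (refl Nat (succ (succ (succ (succ zero)))))
inferred type:
  Nat → Eq (Eq Nat (succ (succ (succ (succ zero)))) (succ (succ (succ (succ zero))))) (refl Nat (succ (succ (succ (succ zero))))) (refl Nat (succ (succ (succ (succ zero)))))


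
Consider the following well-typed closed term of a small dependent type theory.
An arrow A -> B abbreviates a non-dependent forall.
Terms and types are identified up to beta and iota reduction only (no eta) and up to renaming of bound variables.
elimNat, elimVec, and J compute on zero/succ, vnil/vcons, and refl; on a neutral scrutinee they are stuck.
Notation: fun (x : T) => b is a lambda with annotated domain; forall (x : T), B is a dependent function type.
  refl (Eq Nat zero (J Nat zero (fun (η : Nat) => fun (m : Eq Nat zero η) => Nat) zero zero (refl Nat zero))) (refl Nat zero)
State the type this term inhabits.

inferred type:
  Eq (Eq Nat zero zero) (refl Nat zero) (refl Nat zero)


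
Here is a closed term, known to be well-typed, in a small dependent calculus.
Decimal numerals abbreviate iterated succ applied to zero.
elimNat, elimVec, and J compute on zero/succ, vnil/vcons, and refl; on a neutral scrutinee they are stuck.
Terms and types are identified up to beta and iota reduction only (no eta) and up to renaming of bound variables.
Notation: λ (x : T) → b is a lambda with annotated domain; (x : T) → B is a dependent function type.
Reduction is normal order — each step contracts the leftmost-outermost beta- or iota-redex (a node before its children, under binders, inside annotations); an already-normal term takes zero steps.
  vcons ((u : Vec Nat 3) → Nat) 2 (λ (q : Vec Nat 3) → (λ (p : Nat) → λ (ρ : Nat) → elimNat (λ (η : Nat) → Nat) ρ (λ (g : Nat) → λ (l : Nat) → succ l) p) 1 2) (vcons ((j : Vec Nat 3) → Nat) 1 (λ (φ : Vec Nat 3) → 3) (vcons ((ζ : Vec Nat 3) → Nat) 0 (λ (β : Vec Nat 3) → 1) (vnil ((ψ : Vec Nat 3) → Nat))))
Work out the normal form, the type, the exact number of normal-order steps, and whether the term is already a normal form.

normal form:
  vcons ((u : Vec Nat 3) → Nat) 2 (λ (q : Vec Nat 3) → 3) (vcons ((p : Vec Nat 3) → Nat) 1 (λ (ρ : Vec Nat 3) → 3) (vcons ((η : Vec Nat 3) → Nat) 0 (λ (g : Vec Nat 3) → 1) (vnil ((l : Vec Nat 3) → Nat))))
type:
  Vec ((u : Vec Nat 3) → Nat) 3
reduction steps (normal order): 6
term was already normal: no
first redex: a beta-redex


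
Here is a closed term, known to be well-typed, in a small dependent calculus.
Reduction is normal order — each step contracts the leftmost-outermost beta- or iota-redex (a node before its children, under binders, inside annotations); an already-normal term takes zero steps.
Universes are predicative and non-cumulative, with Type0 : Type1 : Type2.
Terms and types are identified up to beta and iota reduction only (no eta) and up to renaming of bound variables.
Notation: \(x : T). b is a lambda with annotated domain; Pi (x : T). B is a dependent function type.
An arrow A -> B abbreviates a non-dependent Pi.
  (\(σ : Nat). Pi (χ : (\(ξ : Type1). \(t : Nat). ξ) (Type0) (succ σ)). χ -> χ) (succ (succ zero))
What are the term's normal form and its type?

resulting normal form:
  Pi (σ : Type0). σ -> σ
type:
  Type1


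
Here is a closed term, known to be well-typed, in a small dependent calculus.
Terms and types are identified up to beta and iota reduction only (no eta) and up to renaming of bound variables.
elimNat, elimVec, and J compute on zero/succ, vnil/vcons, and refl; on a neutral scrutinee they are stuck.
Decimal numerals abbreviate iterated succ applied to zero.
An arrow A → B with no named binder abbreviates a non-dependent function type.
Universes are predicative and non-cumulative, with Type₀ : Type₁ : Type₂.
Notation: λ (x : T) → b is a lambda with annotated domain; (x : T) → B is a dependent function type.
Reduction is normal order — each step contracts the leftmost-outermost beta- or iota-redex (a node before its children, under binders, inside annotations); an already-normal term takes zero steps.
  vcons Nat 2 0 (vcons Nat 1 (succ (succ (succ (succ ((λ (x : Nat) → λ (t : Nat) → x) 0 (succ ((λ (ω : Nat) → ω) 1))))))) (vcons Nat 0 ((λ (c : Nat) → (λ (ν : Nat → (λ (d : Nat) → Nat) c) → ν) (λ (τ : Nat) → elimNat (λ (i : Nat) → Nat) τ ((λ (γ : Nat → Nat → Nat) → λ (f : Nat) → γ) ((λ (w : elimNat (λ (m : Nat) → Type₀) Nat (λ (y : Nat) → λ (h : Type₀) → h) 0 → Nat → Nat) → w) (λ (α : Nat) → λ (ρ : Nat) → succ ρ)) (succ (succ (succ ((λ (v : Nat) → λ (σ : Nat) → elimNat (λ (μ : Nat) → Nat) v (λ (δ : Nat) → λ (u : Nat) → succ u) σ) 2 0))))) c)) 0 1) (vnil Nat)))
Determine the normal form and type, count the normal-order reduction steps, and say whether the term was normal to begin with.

resulting normal form:
  vcons Nat 2 0 (vcons Nat 1 4 (vcons Nat 0 1 (vnil Nat)))
inferred type:
  Vec Nat 3
steps to reach normal form (normal order): 6
already normal: no
first contracted redex: a beta-redex


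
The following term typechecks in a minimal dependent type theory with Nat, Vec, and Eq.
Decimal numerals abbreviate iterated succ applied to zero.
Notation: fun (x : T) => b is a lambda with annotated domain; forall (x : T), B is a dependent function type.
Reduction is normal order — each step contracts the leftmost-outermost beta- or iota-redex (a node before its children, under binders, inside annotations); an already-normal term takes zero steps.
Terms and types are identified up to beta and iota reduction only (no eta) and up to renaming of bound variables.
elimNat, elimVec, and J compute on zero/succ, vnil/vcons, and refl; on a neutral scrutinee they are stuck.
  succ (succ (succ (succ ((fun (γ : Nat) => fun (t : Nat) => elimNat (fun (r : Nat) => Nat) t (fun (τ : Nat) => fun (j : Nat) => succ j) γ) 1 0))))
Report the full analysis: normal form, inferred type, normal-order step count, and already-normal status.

reduced normal form:
  5
the term's type:
  Nat
reduction steps (normal order): 6
term was already normal: no
first contracted redex: a beta-redex


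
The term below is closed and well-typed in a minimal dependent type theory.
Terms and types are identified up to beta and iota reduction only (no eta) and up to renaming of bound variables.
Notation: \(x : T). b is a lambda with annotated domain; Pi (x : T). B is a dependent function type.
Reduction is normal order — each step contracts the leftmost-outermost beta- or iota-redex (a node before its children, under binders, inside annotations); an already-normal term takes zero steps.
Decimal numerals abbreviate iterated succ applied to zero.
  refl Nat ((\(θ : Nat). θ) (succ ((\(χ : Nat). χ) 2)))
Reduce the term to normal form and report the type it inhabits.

resulting normal form:
  refl Nat 3
the term's type:
  Eq Nat 3 3
observation: the leftmost-outermost redex is a beta-redex, and normalization takes 2 steps.


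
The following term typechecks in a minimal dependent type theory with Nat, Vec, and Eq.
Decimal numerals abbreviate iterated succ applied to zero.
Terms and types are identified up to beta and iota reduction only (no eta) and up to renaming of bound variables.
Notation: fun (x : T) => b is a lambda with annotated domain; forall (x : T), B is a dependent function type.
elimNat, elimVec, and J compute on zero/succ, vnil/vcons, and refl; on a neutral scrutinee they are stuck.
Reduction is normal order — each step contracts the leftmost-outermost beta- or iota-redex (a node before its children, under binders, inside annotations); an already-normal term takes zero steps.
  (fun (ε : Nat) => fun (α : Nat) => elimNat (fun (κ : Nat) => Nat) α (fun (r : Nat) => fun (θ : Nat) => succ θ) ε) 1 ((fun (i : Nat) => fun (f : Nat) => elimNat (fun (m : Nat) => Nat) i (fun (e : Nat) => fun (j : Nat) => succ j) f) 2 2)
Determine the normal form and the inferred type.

reduced normal form:
  5
type:
  Nat


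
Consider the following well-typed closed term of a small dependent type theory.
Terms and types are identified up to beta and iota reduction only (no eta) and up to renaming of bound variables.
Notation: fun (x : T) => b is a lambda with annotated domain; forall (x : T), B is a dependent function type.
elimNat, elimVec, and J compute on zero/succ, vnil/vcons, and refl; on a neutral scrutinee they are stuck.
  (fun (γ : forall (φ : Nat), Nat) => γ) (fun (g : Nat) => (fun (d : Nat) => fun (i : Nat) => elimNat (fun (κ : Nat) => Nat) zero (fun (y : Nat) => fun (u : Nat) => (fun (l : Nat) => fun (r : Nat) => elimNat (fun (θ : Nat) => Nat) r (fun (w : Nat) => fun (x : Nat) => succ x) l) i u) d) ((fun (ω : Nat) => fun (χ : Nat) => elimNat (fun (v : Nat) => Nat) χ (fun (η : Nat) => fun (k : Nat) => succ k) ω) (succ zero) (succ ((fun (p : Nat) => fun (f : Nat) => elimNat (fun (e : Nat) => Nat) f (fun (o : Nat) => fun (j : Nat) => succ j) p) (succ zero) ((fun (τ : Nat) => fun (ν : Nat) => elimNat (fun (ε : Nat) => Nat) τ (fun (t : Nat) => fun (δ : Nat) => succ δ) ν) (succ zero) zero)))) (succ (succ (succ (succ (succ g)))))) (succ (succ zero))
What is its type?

inferred type:
  Nat


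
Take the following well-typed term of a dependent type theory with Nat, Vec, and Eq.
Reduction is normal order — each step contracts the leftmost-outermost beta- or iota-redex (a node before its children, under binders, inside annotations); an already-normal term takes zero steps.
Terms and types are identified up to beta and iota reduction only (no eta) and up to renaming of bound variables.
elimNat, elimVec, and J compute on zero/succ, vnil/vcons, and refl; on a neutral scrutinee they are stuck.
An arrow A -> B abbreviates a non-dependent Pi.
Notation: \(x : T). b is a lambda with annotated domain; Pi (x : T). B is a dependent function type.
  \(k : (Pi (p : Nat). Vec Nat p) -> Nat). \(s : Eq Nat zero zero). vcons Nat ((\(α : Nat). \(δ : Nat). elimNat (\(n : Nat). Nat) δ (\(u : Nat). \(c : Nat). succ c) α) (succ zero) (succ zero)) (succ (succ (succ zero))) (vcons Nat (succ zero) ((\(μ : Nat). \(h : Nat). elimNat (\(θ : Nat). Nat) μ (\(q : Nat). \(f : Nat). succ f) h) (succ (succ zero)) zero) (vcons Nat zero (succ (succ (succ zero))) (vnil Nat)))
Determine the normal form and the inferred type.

normal form:
  \(k : (Pi (p : Nat). Vec Nat p) -> Nat). \(s : Eq Nat zero zero). vcons Nat (succ (succ zero)) (succ (succ (succ zero))) (vcons Nat (succ zero) (succ (succ zero)) (vcons Nat zero (succ (succ (succ zero))) (vnil Nat)))
type:
  ((Pi (k : Nat). Vec Nat k) -> Nat) -> Eq Nat zero zero -> Vec Nat (succ (succ (succ zero)))
observation: 9 normal-order steps separate the term from its normal form.


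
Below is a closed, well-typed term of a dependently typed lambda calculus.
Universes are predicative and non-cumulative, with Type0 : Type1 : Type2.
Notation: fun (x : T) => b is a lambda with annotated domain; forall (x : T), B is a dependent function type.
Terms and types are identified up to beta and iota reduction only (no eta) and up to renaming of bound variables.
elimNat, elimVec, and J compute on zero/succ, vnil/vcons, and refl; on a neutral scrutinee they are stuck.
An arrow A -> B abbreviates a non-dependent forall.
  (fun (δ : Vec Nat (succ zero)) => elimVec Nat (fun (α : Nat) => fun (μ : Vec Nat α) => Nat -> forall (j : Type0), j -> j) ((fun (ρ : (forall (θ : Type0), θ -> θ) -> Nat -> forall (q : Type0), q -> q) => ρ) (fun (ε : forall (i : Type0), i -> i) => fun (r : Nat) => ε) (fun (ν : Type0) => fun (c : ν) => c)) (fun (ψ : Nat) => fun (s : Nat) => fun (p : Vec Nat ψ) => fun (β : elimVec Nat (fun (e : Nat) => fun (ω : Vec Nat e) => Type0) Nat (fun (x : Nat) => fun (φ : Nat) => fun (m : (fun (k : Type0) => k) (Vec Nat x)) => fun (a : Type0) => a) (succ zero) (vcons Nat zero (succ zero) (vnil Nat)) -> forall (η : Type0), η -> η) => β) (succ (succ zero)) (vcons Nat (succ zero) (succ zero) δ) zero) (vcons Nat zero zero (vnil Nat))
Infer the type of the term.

inferred type:
  forall (δ : Type0), δ -> δ
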